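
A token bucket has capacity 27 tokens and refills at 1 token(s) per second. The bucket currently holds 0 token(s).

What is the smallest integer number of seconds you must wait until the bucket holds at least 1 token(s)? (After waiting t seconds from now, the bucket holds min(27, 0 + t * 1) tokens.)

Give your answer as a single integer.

Need 0 + t * 1 >= 1, so t >= 1/1.
Smallest integer t = ceil(1/1) = 1.

Answer: 1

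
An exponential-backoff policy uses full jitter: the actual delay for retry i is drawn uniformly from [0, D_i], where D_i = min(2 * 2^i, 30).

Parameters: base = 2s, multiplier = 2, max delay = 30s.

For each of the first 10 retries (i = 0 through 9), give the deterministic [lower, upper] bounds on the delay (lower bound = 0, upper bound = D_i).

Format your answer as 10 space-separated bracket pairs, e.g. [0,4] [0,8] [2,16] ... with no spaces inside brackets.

Answer: [0,2] [0,4] [0,8] [0,16] [0,30] [0,30] [0,30] [0,30] [0,30] [0,30]

Derivation:
Computing bounds per retry:
  i=0: D_i=min(2*2^0,30)=2, bounds=[0,2]
  i=1: D_i=min(2*2^1,30)=4, bounds=[0,4]
  i=2: D_i=min(2*2^2,30)=8, bounds=[0,8]
  i=3: D_i=min(2*2^3,30)=16, bounds=[0,16]
  i=4: D_i=min(2*2^4,30)=30, bounds=[0,30]
  i=5: D_i=min(2*2^5,30)=30, bounds=[0,30]
  i=6: D_i=min(2*2^6,30)=30, bounds=[0,30]
  i=7: D_i=min(2*2^7,30)=30, bounds=[0,30]
  i=8: D_i=min(2*2^8,30)=30, bounds=[0,30]
  i=9: D_i=min(2*2^9,30)=30, bounds=[0,30]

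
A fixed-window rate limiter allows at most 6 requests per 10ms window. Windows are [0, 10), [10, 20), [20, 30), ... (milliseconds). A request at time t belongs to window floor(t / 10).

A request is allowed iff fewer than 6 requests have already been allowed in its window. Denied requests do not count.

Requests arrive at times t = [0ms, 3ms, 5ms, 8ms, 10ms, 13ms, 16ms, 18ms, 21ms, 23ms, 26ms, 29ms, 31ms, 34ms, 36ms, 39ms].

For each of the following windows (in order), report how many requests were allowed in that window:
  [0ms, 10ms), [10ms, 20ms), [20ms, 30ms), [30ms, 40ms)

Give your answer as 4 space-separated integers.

Answer: 4 4 4 4

Derivation:
Processing requests:
  req#1 t=0ms (window 0): ALLOW
  req#2 t=3ms (window 0): ALLOW
  req#3 t=5ms (window 0): ALLOW
  req#4 t=8ms (window 0): ALLOW
  req#5 t=10ms (window 1): ALLOW
  req#6 t=13ms (window 1): ALLOW
  req#7 t=16ms (window 1): ALLOW
  req#8 t=18ms (window 1): ALLOW
  req#9 t=21ms (window 2): ALLOW
  req#10 t=23ms (window 2): ALLOW
  req#11 t=26ms (window 2): ALLOW
  req#12 t=29ms (window 2): ALLOW
  req#13 t=31ms (window 3): ALLOW
  req#14 t=34ms (window 3): ALLOW
  req#15 t=36ms (window 3): ALLOW
  req#16 t=39ms (window 3): ALLOW

Allowed counts by window: 4 4 4 4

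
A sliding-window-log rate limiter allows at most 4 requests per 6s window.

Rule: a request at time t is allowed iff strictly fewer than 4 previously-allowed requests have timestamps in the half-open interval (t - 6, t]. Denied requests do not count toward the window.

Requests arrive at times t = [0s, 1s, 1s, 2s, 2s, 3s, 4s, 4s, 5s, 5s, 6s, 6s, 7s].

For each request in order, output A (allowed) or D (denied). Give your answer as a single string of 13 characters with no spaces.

Answer: AAAADDDDDDADA

Derivation:
Tracking allowed requests in the window:
  req#1 t=0s: ALLOW
  req#2 t=1s: ALLOW
  req#3 t=1s: ALLOW
  req#4 t=2s: ALLOW
  req#5 t=2s: DENY
  req#6 t=3s: DENY
  req#7 t=4s: DENY
  req#8 t=4s: DENY
  req#9 t=5s: DENY
  req#10 t=5s: DENY
  req#11 t=6s: ALLOW
  req#12 t=6s: DENY
  req#13 t=7s: ALLOW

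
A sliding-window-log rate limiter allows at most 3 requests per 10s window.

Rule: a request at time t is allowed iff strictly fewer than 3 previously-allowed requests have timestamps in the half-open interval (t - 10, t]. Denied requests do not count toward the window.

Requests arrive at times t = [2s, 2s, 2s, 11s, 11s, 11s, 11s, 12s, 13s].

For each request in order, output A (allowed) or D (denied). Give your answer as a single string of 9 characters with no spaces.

Answer: AAADDDDAA

Derivation:
Tracking allowed requests in the window:
  req#1 t=2s: ALLOW
  req#2 t=2s: ALLOW
  req#3 t=2s: ALLOW
  req#4 t=11s: DENY
  req#5 t=11s: DENY
  req#6 t=11s: DENY
  req#7 t=11s: DENY
  req#8 t=12s: ALLOW
  req#9 t=13s: ALLOW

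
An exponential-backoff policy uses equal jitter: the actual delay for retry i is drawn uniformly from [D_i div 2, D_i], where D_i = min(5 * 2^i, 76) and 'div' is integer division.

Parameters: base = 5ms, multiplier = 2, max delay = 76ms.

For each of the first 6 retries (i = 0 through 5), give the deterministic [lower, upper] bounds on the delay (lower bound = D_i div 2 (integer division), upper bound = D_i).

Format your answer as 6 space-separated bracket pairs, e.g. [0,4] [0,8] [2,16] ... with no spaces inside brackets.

Computing bounds per retry:
  i=0: D_i=min(5*2^0,76)=5, bounds=[2,5]
  i=1: D_i=min(5*2^1,76)=10, bounds=[5,10]
  i=2: D_i=min(5*2^2,76)=20, bounds=[10,20]
  i=3: D_i=min(5*2^3,76)=40, bounds=[20,40]
  i=4: D_i=min(5*2^4,76)=76, bounds=[38,76]
  i=5: D_i=min(5*2^5,76)=76, bounds=[38,76]

Answer: [2,5] [5,10] [10,20] [20,40] [38,76] [38,76]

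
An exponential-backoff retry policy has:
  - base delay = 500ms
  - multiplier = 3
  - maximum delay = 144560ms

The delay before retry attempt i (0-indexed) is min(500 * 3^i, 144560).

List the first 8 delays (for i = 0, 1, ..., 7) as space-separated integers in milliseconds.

Computing each delay:
  i=0: min(500*3^0, 144560) = 500
  i=1: min(500*3^1, 144560) = 1500
  i=2: min(500*3^2, 144560) = 4500
  i=3: min(500*3^3, 144560) = 13500
  i=4: min(500*3^4, 144560) = 40500
  i=5: min(500*3^5, 144560) = 121500
  i=6: min(500*3^6, 144560) = 144560
  i=7: min(500*3^7, 144560) = 144560

Answer: 500 1500 4500 13500 40500 121500 144560 144560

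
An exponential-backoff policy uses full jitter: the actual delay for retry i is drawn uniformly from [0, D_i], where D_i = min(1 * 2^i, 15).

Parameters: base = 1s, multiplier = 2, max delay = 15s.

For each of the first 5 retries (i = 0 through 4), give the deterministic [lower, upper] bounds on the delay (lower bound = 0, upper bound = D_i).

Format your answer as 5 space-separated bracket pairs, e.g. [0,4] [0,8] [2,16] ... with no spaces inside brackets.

Computing bounds per retry:
  i=0: D_i=min(1*2^0,15)=1, bounds=[0,1]
  i=1: D_i=min(1*2^1,15)=2, bounds=[0,2]
  i=2: D_i=min(1*2^2,15)=4, bounds=[0,4]
  i=3: D_i=min(1*2^3,15)=8, bounds=[0,8]
  i=4: D_i=min(1*2^4,15)=15, bounds=[0,15]

Answer: [0,1] [0,2] [0,4] [0,8] [0,15]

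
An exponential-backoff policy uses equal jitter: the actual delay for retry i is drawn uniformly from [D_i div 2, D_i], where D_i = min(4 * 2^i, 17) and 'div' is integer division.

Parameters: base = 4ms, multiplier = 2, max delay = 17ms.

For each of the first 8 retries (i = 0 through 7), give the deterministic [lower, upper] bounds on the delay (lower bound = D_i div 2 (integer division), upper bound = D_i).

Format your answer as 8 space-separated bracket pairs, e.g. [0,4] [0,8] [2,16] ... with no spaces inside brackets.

Answer: [2,4] [4,8] [8,16] [8,17] [8,17] [8,17] [8,17] [8,17]

Derivation:
Computing bounds per retry:
  i=0: D_i=min(4*2^0,17)=4, bounds=[2,4]
  i=1: D_i=min(4*2^1,17)=8, bounds=[4,8]
  i=2: D_i=min(4*2^2,17)=16, bounds=[8,16]
  i=3: D_i=min(4*2^3,17)=17, bounds=[8,17]
  i=4: D_i=min(4*2^4,17)=17, bounds=[8,17]
  i=5: D_i=min(4*2^5,17)=17, bounds=[8,17]
  i=6: D_i=min(4*2^6,17)=17, bounds=[8,17]
  i=7: D_i=min(4*2^7,17)=17, bounds=[8,17]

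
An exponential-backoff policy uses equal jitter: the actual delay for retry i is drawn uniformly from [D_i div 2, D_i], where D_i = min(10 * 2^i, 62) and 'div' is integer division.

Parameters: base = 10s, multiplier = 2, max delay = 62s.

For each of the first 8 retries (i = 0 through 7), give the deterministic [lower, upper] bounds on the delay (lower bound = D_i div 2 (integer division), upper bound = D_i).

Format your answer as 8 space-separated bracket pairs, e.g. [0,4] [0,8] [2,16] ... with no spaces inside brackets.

Computing bounds per retry:
  i=0: D_i=min(10*2^0,62)=10, bounds=[5,10]
  i=1: D_i=min(10*2^1,62)=20, bounds=[10,20]
  i=2: D_i=min(10*2^2,62)=40, bounds=[20,40]
  i=3: D_i=min(10*2^3,62)=62, bounds=[31,62]
  i=4: D_i=min(10*2^4,62)=62, bounds=[31,62]
  i=5: D_i=min(10*2^5,62)=62, bounds=[31,62]
  i=6: D_i=min(10*2^6,62)=62, bounds=[31,62]
  i=7: D_i=min(10*2^7,62)=62, bounds=[31,62]

Answer: [5,10] [10,20] [20,40] [31,62] [31,62] [31,62] [31,62] [31,62]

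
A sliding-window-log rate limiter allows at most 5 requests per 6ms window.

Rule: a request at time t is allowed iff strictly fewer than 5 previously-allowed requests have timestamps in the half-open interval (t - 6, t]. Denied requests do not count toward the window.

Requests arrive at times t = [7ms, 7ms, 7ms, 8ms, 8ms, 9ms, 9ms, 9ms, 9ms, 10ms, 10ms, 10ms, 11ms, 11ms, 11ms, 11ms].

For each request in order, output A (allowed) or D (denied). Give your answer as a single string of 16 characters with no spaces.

Answer: AAAAADDDDDDDDDDD

Derivation:
Tracking allowed requests in the window:
  req#1 t=7ms: ALLOW
  req#2 t=7ms: ALLOW
  req#3 t=7ms: ALLOW
  req#4 t=8ms: ALLOW
  req#5 t=8ms: ALLOW
  req#6 t=9ms: DENY
  req#7 t=9ms: DENY
  req#8 t=9ms: DENY
  req#9 t=9ms: DENY
  req#10 t=10ms: DENY
  req#11 t=10ms: DENY
  req#12 t=10ms: DENY
  req#13 t=11ms: DENY
  req#14 t=11ms: DENY
  req#15 t=11ms: DENY
  req#16 t=11ms: DENY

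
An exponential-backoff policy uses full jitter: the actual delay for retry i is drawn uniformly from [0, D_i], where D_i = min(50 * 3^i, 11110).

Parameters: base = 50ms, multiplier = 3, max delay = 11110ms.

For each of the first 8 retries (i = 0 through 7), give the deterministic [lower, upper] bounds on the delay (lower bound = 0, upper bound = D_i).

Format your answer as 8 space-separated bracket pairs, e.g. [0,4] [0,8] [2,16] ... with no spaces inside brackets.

Answer: [0,50] [0,150] [0,450] [0,1350] [0,4050] [0,11110] [0,11110] [0,11110]

Derivation:
Computing bounds per retry:
  i=0: D_i=min(50*3^0,11110)=50, bounds=[0,50]
  i=1: D_i=min(50*3^1,11110)=150, bounds=[0,150]
  i=2: D_i=min(50*3^2,11110)=450, bounds=[0,450]
  i=3: D_i=min(50*3^3,11110)=1350, bounds=[0,1350]
  i=4: D_i=min(50*3^4,11110)=4050, bounds=[0,4050]
  i=5: D_i=min(50*3^5,11110)=11110, bounds=[0,11110]
  i=6: D_i=min(50*3^6,11110)=11110, bounds=[0,11110]
  i=7: D_i=min(50*3^7,11110)=11110, bounds=[0,11110]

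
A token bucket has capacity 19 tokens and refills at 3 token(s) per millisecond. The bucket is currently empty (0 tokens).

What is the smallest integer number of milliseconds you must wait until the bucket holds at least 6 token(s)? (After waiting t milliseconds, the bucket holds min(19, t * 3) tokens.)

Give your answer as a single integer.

Need t * 3 >= 6, so t >= 6/3.
Smallest integer t = ceil(6/3) = 2.

Answer: 2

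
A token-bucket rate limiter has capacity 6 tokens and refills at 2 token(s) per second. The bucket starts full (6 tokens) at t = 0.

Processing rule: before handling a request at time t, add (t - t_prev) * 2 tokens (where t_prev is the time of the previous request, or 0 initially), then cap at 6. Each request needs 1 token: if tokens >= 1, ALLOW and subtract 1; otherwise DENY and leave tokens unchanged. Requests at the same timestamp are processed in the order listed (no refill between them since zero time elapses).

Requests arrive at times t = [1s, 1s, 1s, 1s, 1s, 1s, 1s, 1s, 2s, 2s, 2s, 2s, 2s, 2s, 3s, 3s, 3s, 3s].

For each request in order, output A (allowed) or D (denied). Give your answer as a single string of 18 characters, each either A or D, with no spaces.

Simulating step by step:
  req#1 t=1s: ALLOW
  req#2 t=1s: ALLOW
  req#3 t=1s: ALLOW
  req#4 t=1s: ALLOW
  req#5 t=1s: ALLOW
  req#6 t=1s: ALLOW
  req#7 t=1s: DENY
  req#8 t=1s: DENY
  req#9 t=2s: ALLOW
  req#10 t=2s: ALLOW
  req#11 t=2s: DENY
  req#12 t=2s: DENY
  req#13 t=2s: DENY
  req#14 t=2s: DENY
  req#15 t=3s: ALLOW
  req#16 t=3s: ALLOW
  req#17 t=3s: DENY
  req#18 t=3s: DENY

Answer: AAAAAADDAADDDDAADD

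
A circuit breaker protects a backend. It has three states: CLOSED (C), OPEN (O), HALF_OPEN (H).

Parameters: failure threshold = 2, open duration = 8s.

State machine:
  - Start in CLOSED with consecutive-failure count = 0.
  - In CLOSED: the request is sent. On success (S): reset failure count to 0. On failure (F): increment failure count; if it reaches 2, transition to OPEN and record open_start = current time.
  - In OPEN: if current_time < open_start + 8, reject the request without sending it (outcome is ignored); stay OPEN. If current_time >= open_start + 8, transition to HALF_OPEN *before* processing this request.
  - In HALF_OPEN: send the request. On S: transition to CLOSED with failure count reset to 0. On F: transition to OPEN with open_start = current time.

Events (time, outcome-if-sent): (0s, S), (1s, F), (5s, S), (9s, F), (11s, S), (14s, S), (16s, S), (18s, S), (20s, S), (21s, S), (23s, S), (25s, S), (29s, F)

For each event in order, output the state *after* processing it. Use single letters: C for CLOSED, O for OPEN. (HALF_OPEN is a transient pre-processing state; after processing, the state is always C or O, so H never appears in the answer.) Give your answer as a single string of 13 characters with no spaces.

Answer: CCCCCCCCCCCCC

Derivation:
State after each event:
  event#1 t=0s outcome=S: state=CLOSED
  event#2 t=1s outcome=F: state=CLOSED
  event#3 t=5s outcome=S: state=CLOSED
  event#4 t=9s outcome=F: state=CLOSED
  event#5 t=11s outcome=S: state=CLOSED
  event#6 t=14s outcome=S: state=CLOSED
  event#7 t=16s outcome=S: state=CLOSED
  event#8 t=18s outcome=S: state=CLOSED
  event#9 t=20s outcome=S: state=CLOSED
  event#10 t=21s outcome=S: state=CLOSED
  event#11 t=23s outcome=S: state=CLOSED
  event#12 t=25s outcome=S: state=CLOSED
  event#13 t=29s outcome=F: state=CLOSED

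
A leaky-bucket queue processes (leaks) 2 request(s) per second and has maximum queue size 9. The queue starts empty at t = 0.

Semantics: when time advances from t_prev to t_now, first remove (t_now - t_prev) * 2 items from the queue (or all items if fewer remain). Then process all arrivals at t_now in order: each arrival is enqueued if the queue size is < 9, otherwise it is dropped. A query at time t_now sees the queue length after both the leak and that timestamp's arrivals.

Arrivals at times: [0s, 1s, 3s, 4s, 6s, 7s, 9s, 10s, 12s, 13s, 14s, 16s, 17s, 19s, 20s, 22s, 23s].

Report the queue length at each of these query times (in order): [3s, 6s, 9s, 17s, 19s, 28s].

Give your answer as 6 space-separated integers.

Queue lengths at query times:
  query t=3s: backlog = 1
  query t=6s: backlog = 1
  query t=9s: backlog = 1
  query t=17s: backlog = 1
  query t=19s: backlog = 1
  query t=28s: backlog = 0

Answer: 1 1 1 1 1 0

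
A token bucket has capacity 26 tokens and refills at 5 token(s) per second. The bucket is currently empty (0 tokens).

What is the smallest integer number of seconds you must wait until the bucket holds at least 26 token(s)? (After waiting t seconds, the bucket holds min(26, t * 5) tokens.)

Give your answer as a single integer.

Answer: 6

Derivation:
Need t * 5 >= 26, so t >= 26/5.
Smallest integer t = ceil(26/5) = 6.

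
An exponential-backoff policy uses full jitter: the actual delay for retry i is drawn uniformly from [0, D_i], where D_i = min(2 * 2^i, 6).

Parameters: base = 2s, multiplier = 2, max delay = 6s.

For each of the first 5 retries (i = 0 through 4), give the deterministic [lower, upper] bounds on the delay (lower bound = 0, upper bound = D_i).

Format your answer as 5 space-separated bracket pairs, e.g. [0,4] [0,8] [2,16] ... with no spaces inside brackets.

Computing bounds per retry:
  i=0: D_i=min(2*2^0,6)=2, bounds=[0,2]
  i=1: D_i=min(2*2^1,6)=4, bounds=[0,4]
  i=2: D_i=min(2*2^2,6)=6, bounds=[0,6]
  i=3: D_i=min(2*2^3,6)=6, bounds=[0,6]
  i=4: D_i=min(2*2^4,6)=6, bounds=[0,6]

Answer: [0,2] [0,4] [0,6] [0,6] [0,6]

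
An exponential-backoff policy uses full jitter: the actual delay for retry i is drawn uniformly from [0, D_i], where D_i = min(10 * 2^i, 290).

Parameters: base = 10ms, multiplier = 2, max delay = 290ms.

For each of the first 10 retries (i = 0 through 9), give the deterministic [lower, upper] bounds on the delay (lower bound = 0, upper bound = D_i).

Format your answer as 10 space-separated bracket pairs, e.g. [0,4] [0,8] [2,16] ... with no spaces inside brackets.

Computing bounds per retry:
  i=0: D_i=min(10*2^0,290)=10, bounds=[0,10]
  i=1: D_i=min(10*2^1,290)=20, bounds=[0,20]
  i=2: D_i=min(10*2^2,290)=40, bounds=[0,40]
  i=3: D_i=min(10*2^3,290)=80, bounds=[0,80]
  i=4: D_i=min(10*2^4,290)=160, bounds=[0,160]
  i=5: D_i=min(10*2^5,290)=290, bounds=[0,290]
  i=6: D_i=min(10*2^6,290)=290, bounds=[0,290]
  i=7: D_i=min(10*2^7,290)=290, bounds=[0,290]
  i=8: D_i=min(10*2^8,290)=290, bounds=[0,290]
  i=9: D_i=min(10*2^9,290)=290, bounds=[0,290]

Answer: [0,10] [0,20] [0,40] [0,80] [0,160] [0,290] [0,290] [0,290] [0,290] [0,290]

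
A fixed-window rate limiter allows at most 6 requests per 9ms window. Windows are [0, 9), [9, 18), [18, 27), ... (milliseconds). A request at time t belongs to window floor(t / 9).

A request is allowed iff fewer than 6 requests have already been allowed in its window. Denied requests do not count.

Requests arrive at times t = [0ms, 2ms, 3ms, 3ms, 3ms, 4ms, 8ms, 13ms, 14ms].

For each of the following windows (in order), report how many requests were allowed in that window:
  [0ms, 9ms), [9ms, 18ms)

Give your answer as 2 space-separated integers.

Processing requests:
  req#1 t=0ms (window 0): ALLOW
  req#2 t=2ms (window 0): ALLOW
  req#3 t=3ms (window 0): ALLOW
  req#4 t=3ms (window 0): ALLOW
  req#5 t=3ms (window 0): ALLOW
  req#6 t=4ms (window 0): ALLOW
  req#7 t=8ms (window 0): DENY
  req#8 t=13ms (window 1): ALLOW
  req#9 t=14ms (window 1): ALLOW

Allowed counts by window: 6 2

Answer: 6 2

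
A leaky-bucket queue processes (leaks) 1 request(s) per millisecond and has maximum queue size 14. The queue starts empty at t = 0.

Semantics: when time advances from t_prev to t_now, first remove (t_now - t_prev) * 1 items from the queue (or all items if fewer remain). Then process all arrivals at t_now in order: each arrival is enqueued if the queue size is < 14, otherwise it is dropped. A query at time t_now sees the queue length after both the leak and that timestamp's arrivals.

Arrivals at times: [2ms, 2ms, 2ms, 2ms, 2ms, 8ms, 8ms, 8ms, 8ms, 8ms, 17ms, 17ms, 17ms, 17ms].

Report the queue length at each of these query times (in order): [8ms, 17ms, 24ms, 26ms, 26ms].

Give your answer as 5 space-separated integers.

Queue lengths at query times:
  query t=8ms: backlog = 5
  query t=17ms: backlog = 4
  query t=24ms: backlog = 0
  query t=26ms: backlog = 0
  query t=26ms: backlog = 0

Answer: 5 4 0 0 0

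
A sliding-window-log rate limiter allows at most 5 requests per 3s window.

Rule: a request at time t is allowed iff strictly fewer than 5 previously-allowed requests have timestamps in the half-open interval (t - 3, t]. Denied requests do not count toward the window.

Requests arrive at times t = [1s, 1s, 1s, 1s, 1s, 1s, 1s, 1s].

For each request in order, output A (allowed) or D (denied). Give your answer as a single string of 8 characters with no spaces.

Tracking allowed requests in the window:
  req#1 t=1s: ALLOW
  req#2 t=1s: ALLOW
  req#3 t=1s: ALLOW
  req#4 t=1s: ALLOW
  req#5 t=1s: ALLOW
  req#6 t=1s: DENY
  req#7 t=1s: DENY
  req#8 t=1s: DENY

Answer: AAAAADDD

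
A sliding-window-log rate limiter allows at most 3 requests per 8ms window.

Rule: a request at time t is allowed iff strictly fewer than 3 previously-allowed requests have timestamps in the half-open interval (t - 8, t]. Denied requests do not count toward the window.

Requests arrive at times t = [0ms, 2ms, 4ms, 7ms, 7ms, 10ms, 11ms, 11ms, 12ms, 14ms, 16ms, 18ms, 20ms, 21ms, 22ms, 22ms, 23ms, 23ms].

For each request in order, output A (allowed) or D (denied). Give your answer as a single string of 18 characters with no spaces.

Tracking allowed requests in the window:
  req#1 t=0ms: ALLOW
  req#2 t=2ms: ALLOW
  req#3 t=4ms: ALLOW
  req#4 t=7ms: DENY
  req#5 t=7ms: DENY
  req#6 t=10ms: ALLOW
  req#7 t=11ms: ALLOW
  req#8 t=11ms: DENY
  req#9 t=12ms: ALLOW
  req#10 t=14ms: DENY
  req#11 t=16ms: DENY
  req#12 t=18ms: ALLOW
  req#13 t=20ms: ALLOW
  req#14 t=21ms: ALLOW
  req#15 t=22ms: DENY
  req#16 t=22ms: DENY
  req#17 t=23ms: DENY
  req#18 t=23ms: DENY

Answer: AAADDAADADDAAADDDD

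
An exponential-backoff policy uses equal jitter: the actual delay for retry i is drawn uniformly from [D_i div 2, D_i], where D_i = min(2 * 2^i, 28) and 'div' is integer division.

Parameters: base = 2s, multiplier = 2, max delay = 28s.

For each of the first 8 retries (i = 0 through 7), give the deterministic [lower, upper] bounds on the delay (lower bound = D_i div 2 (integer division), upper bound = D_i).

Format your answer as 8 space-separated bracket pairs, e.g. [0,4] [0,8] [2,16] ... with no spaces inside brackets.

Computing bounds per retry:
  i=0: D_i=min(2*2^0,28)=2, bounds=[1,2]
  i=1: D_i=min(2*2^1,28)=4, bounds=[2,4]
  i=2: D_i=min(2*2^2,28)=8, bounds=[4,8]
  i=3: D_i=min(2*2^3,28)=16, bounds=[8,16]
  i=4: D_i=min(2*2^4,28)=28, bounds=[14,28]
  i=5: D_i=min(2*2^5,28)=28, bounds=[14,28]
  i=6: D_i=min(2*2^6,28)=28, bounds=[14,28]
  i=7: D_i=min(2*2^7,28)=28, bounds=[14,28]

Answer: [1,2] [2,4] [4,8] [8,16] [14,28] [14,28] [14,28] [14,28]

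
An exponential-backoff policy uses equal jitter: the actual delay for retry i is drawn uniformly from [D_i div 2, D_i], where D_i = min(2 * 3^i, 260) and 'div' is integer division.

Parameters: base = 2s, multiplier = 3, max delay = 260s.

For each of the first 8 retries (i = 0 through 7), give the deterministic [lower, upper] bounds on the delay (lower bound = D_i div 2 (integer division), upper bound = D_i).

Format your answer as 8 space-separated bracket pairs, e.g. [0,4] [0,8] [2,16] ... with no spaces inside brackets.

Computing bounds per retry:
  i=0: D_i=min(2*3^0,260)=2, bounds=[1,2]
  i=1: D_i=min(2*3^1,260)=6, bounds=[3,6]
  i=2: D_i=min(2*3^2,260)=18, bounds=[9,18]
  i=3: D_i=min(2*3^3,260)=54, bounds=[27,54]
  i=4: D_i=min(2*3^4,260)=162, bounds=[81,162]
  i=5: D_i=min(2*3^5,260)=260, bounds=[130,260]
  i=6: D_i=min(2*3^6,260)=260, bounds=[130,260]
  i=7: D_i=min(2*3^7,260)=260, bounds=[130,260]

Answer: [1,2] [3,6] [9,18] [27,54] [81,162] [130,260] [130,260] [130,260]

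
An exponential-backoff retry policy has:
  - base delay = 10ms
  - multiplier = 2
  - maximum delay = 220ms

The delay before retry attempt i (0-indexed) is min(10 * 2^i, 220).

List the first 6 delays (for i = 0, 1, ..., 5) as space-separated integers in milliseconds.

Computing each delay:
  i=0: min(10*2^0, 220) = 10
  i=1: min(10*2^1, 220) = 20
  i=2: min(10*2^2, 220) = 40
  i=3: min(10*2^3, 220) = 80
  i=4: min(10*2^4, 220) = 160
  i=5: min(10*2^5, 220) = 220

Answer: 10 20 40 80 160 220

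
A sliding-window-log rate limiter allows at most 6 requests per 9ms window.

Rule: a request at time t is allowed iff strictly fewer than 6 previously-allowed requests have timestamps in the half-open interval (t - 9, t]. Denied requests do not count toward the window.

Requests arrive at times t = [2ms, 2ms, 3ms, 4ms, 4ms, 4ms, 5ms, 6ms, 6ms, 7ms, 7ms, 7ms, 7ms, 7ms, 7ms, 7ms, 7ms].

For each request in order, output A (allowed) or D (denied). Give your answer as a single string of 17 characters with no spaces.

Answer: AAAAAADDDDDDDDDDD

Derivation:
Tracking allowed requests in the window:
  req#1 t=2ms: ALLOW
  req#2 t=2ms: ALLOW
  req#3 t=3ms: ALLOW
  req#4 t=4ms: ALLOW
  req#5 t=4ms: ALLOW
  req#6 t=4ms: ALLOW
  req#7 t=5ms: DENY
  req#8 t=6ms: DENY
  req#9 t=6ms: DENY
  req#10 t=7ms: DENY
  req#11 t=7ms: DENY
  req#12 t=7ms: DENY
  req#13 t=7ms: DENY
  req#14 t=7ms: DENY
  req#15 t=7ms: DENY
  req#16 t=7ms: DENY
  req#17 t=7ms: DENY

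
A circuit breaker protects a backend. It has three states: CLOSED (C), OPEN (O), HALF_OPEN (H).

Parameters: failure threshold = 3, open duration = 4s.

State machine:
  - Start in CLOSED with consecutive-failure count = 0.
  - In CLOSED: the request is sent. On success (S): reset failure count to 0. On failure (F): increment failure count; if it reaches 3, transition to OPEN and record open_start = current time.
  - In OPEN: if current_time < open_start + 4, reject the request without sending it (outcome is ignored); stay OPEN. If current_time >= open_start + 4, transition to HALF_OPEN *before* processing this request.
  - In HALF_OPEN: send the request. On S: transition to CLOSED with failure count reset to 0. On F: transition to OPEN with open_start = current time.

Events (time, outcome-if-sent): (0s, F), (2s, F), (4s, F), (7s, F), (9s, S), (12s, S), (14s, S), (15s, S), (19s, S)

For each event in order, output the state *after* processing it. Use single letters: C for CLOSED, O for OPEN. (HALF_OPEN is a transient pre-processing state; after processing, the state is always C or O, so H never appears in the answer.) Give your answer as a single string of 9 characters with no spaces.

State after each event:
  event#1 t=0s outcome=F: state=CLOSED
  event#2 t=2s outcome=F: state=CLOSED
  event#3 t=4s outcome=F: state=OPEN
  event#4 t=7s outcome=F: state=OPEN
  event#5 t=9s outcome=S: state=CLOSED
  event#6 t=12s outcome=S: state=CLOSED
  event#7 t=14s outcome=S: state=CLOSED
  event#8 t=15s outcome=S: state=CLOSED
  event#9 t=19s outcome=S: state=CLOSED

Answer: CCOOCCCCC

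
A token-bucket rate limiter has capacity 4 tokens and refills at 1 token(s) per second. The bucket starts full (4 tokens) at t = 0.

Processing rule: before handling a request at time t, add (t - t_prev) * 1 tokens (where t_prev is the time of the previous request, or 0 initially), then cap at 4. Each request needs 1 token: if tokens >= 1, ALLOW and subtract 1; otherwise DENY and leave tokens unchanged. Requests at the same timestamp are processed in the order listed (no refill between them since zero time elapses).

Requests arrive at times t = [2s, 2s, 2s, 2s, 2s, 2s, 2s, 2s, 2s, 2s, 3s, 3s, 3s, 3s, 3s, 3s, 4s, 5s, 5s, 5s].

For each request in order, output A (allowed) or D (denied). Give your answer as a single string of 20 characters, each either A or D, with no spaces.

Answer: AAAADDDDDDADDDDDAADD

Derivation:
Simulating step by step:
  req#1 t=2s: ALLOW
  req#2 t=2s: ALLOW
  req#3 t=2s: ALLOW
  req#4 t=2s: ALLOW
  req#5 t=2s: DENY
  req#6 t=2s: DENY
  req#7 t=2s: DENY
  req#8 t=2s: DENY
  req#9 t=2s: DENY
  req#10 t=2s: DENY
  req#11 t=3s: ALLOW
  req#12 t=3s: DENY
  req#13 t=3s: DENY
  req#14 t=3s: DENY
  req#15 t=3s: DENY
  req#16 t=3s: DENY
  req#17 t=4s: ALLOW
  req#18 t=5s: ALLOW
  req#19 t=5s: DENY
  req#20 t=5s: DENY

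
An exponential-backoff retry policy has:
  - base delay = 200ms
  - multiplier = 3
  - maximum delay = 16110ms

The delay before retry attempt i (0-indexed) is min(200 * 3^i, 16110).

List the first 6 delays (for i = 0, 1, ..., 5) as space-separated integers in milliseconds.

Computing each delay:
  i=0: min(200*3^0, 16110) = 200
  i=1: min(200*3^1, 16110) = 600
  i=2: min(200*3^2, 16110) = 1800
  i=3: min(200*3^3, 16110) = 5400
  i=4: min(200*3^4, 16110) = 16110
  i=5: min(200*3^5, 16110) = 16110

Answer: 200 600 1800 5400 16110 16110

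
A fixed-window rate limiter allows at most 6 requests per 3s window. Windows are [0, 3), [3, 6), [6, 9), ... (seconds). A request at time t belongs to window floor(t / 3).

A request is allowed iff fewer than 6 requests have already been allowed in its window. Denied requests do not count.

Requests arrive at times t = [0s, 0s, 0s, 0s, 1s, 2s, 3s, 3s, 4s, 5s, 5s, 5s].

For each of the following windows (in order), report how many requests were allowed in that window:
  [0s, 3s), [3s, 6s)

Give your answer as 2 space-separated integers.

Answer: 6 6

Derivation:
Processing requests:
  req#1 t=0s (window 0): ALLOW
  req#2 t=0s (window 0): ALLOW
  req#3 t=0s (window 0): ALLOW
  req#4 t=0s (window 0): ALLOW
  req#5 t=1s (window 0): ALLOW
  req#6 t=2s (window 0): ALLOW
  req#7 t=3s (window 1): ALLOW
  req#8 t=3s (window 1): ALLOW
  req#9 t=4s (window 1): ALLOW
  req#10 t=5s (window 1): ALLOW
  req#11 t=5s (window 1): ALLOW
  req#12 t=5s (window 1): ALLOW

Allowed counts by window: 6 6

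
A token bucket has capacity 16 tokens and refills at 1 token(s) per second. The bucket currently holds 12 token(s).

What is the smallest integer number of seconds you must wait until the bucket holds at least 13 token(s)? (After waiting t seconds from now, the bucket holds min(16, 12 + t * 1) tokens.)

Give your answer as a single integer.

Answer: 1

Derivation:
Need 12 + t * 1 >= 13, so t >= 1/1.
Smallest integer t = ceil(1/1) = 1.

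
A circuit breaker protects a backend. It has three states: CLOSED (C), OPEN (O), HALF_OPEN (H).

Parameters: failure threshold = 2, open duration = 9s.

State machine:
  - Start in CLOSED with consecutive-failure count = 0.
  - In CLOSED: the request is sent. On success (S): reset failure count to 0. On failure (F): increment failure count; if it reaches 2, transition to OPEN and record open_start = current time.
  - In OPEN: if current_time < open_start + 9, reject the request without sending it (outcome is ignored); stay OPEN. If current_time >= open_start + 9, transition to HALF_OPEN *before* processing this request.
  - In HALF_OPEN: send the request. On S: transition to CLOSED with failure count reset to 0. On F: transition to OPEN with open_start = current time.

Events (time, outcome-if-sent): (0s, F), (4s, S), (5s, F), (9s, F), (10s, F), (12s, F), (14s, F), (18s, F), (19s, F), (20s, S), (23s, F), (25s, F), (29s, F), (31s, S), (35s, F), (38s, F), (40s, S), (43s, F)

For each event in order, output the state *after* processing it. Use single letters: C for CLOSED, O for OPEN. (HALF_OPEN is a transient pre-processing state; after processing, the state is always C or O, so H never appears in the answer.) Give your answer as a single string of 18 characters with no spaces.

State after each event:
  event#1 t=0s outcome=F: state=CLOSED
  event#2 t=4s outcome=S: state=CLOSED
  event#3 t=5s outcome=F: state=CLOSED
  event#4 t=9s outcome=F: state=OPEN
  event#5 t=10s outcome=F: state=OPEN
  event#6 t=12s outcome=F: state=OPEN
  event#7 t=14s outcome=F: state=OPEN
  event#8 t=18s outcome=F: state=OPEN
  event#9 t=19s outcome=F: state=OPEN
  event#10 t=20s outcome=S: state=OPEN
  event#11 t=23s outcome=F: state=OPEN
  event#12 t=25s outcome=F: state=OPEN
  event#13 t=29s outcome=F: state=OPEN
  event#14 t=31s outcome=S: state=OPEN
  event#15 t=35s outcome=F: state=OPEN
  event#16 t=38s outcome=F: state=OPEN
  event#17 t=40s outcome=S: state=OPEN
  event#18 t=43s outcome=F: state=OPEN

Answer: CCCOOOOOOOOOOOOOOO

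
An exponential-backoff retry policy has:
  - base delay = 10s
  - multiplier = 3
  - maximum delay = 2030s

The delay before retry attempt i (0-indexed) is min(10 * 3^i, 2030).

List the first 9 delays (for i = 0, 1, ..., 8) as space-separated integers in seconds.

Computing each delay:
  i=0: min(10*3^0, 2030) = 10
  i=1: min(10*3^1, 2030) = 30
  i=2: min(10*3^2, 2030) = 90
  i=3: min(10*3^3, 2030) = 270
  i=4: min(10*3^4, 2030) = 810
  i=5: min(10*3^5, 2030) = 2030
  i=6: min(10*3^6, 2030) = 2030
  i=7: min(10*3^7, 2030) = 2030
  i=8: min(10*3^8, 2030) = 2030

Answer: 10 30 90 270 810 2030 2030 2030 2030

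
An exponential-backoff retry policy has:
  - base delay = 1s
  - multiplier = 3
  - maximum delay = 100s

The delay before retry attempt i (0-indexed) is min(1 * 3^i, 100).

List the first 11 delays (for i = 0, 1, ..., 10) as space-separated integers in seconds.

Computing each delay:
  i=0: min(1*3^0, 100) = 1
  i=1: min(1*3^1, 100) = 3
  i=2: min(1*3^2, 100) = 9
  i=3: min(1*3^3, 100) = 27
  i=4: min(1*3^4, 100) = 81
  i=5: min(1*3^5, 100) = 100
  i=6: min(1*3^6, 100) = 100
  i=7: min(1*3^7, 100) = 100
  i=8: min(1*3^8, 100) = 100
  i=9: min(1*3^9, 100) = 100
  i=10: min(1*3^10, 100) = 100

Answer: 1 3 9 27 81 100 100 100 100 100 100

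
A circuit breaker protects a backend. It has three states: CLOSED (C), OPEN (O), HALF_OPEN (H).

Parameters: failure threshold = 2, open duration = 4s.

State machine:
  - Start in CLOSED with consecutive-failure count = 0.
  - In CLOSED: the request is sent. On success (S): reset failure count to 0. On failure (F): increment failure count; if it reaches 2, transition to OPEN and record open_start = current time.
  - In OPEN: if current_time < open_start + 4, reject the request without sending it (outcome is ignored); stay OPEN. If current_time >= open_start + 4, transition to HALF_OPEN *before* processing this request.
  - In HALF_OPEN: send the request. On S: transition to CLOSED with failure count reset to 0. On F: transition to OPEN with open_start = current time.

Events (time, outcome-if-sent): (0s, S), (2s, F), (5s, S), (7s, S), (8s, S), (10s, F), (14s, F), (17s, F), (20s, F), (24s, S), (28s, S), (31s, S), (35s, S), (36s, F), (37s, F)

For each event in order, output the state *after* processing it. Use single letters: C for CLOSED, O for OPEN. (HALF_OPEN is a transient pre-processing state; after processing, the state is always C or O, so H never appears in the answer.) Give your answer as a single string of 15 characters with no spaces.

Answer: CCCCCCOOOCCCCCO

Derivation:
State after each event:
  event#1 t=0s outcome=S: state=CLOSED
  event#2 t=2s outcome=F: state=CLOSED
  event#3 t=5s outcome=S: state=CLOSED
  event#4 t=7s outcome=S: state=CLOSED
  event#5 t=8s outcome=S: state=CLOSED
  event#6 t=10s outcome=F: state=CLOSED
  event#7 t=14s outcome=F: state=OPEN
  event#8 t=17s outcome=F: state=OPEN
  event#9 t=20s outcome=F: state=OPEN
  event#10 t=24s outcome=S: state=CLOSED
  event#11 t=28s outcome=S: state=CLOSED
  event#12 t=31s outcome=S: state=CLOSED
  event#13 t=35s outcome=S: state=CLOSED
  event#14 t=36s outcome=F: state=CLOSED
  event#15 t=37s outcome=F: state=OPEN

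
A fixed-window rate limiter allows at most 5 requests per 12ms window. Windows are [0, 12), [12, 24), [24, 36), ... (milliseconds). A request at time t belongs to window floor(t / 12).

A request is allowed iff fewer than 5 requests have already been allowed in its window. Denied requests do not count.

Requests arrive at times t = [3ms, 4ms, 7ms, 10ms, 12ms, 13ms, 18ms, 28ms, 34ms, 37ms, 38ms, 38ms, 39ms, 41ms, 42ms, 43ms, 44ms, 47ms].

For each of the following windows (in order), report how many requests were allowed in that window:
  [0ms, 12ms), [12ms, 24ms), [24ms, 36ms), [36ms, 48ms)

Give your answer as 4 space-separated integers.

Answer: 4 3 2 5

Derivation:
Processing requests:
  req#1 t=3ms (window 0): ALLOW
  req#2 t=4ms (window 0): ALLOW
  req#3 t=7ms (window 0): ALLOW
  req#4 t=10ms (window 0): ALLOW
  req#5 t=12ms (window 1): ALLOW
  req#6 t=13ms (window 1): ALLOW
  req#7 t=18ms (window 1): ALLOW
  req#8 t=28ms (window 2): ALLOW
  req#9 t=34ms (window 2): ALLOW
  req#10 t=37ms (window 3): ALLOW
  req#11 t=38ms (window 3): ALLOW
  req#12 t=38ms (window 3): ALLOW
  req#13 t=39ms (window 3): ALLOW
  req#14 t=41ms (window 3): ALLOW
  req#15 t=42ms (window 3): DENY
  req#16 t=43ms (window 3): DENY
  req#17 t=44ms (window 3): DENY
  req#18 t=47ms (window 3): DENY

Allowed counts by window: 4 3 2 5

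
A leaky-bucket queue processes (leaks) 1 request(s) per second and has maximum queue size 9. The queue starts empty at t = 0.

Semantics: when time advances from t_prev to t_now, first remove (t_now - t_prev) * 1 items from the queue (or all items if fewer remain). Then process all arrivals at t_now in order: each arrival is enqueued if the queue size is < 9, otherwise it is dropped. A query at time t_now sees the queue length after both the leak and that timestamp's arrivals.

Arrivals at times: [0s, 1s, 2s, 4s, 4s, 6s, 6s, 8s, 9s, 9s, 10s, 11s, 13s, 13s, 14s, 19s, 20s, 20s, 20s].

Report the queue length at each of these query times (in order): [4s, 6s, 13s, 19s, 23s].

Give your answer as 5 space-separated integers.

Queue lengths at query times:
  query t=4s: backlog = 2
  query t=6s: backlog = 2
  query t=13s: backlog = 2
  query t=19s: backlog = 1
  query t=23s: backlog = 0

Answer: 2 2 2 1 0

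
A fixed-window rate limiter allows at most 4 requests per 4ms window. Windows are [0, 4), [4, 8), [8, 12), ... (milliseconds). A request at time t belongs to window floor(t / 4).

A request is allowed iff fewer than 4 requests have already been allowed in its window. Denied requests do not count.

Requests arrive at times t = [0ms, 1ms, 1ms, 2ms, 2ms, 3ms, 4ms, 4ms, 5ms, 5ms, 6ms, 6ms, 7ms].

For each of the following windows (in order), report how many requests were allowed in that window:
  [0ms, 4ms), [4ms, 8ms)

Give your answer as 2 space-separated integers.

Processing requests:
  req#1 t=0ms (window 0): ALLOW
  req#2 t=1ms (window 0): ALLOW
  req#3 t=1ms (window 0): ALLOW
  req#4 t=2ms (window 0): ALLOW
  req#5 t=2ms (window 0): DENY
  req#6 t=3ms (window 0): DENY
  req#7 t=4ms (window 1): ALLOW
  req#8 t=4ms (window 1): ALLOW
  req#9 t=5ms (window 1): ALLOW
  req#10 t=5ms (window 1): ALLOW
  req#11 t=6ms (window 1): DENY
  req#12 t=6ms (window 1): DENY
  req#13 t=7ms (window 1): DENY

Allowed counts by window: 4 4

Answer: 4 4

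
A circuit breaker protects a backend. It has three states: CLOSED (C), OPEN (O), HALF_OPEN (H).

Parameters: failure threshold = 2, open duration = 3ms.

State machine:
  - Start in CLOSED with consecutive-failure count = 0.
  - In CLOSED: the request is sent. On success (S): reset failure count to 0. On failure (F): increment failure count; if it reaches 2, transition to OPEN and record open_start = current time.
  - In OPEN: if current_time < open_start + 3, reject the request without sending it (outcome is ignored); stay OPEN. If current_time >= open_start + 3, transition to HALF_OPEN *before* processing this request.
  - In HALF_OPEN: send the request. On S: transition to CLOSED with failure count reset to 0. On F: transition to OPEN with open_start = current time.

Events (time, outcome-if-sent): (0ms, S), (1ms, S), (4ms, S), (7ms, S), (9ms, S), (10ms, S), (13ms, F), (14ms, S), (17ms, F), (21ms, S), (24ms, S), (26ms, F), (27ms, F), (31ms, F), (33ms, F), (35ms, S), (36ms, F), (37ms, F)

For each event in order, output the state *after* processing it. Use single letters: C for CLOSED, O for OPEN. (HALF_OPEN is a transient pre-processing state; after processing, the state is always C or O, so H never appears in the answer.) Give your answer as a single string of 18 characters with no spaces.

State after each event:
  event#1 t=0ms outcome=S: state=CLOSED
  event#2 t=1ms outcome=S: state=CLOSED
  event#3 t=4ms outcome=S: state=CLOSED
  event#4 t=7ms outcome=S: state=CLOSED
  event#5 t=9ms outcome=S: state=CLOSED
  event#6 t=10ms outcome=S: state=CLOSED
  event#7 t=13ms outcome=F: state=CLOSED
  event#8 t=14ms outcome=S: state=CLOSED
  event#9 t=17ms outcome=F: state=CLOSED
  event#10 t=21ms outcome=S: state=CLOSED
  event#11 t=24ms outcome=S: state=CLOSED
  event#12 t=26ms outcome=F: state=CLOSED
  event#13 t=27ms outcome=F: state=OPEN
  event#14 t=31ms outcome=F: state=OPEN
  event#15 t=33ms outcome=F: state=OPEN
  event#16 t=35ms outcome=S: state=CLOSED
  event#17 t=36ms outcome=F: state=CLOSED
  event#18 t=37ms outcome=F: state=OPEN

Answer: CCCCCCCCCCCCOOOCCO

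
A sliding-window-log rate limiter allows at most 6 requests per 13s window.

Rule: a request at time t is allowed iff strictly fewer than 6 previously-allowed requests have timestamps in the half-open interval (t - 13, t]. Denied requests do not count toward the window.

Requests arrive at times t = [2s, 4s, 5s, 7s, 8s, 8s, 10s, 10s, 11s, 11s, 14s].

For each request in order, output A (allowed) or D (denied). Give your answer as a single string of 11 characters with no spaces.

Answer: AAAAAADDDDD

Derivation:
Tracking allowed requests in the window:
  req#1 t=2s: ALLOW
  req#2 t=4s: ALLOW
  req#3 t=5s: ALLOW
  req#4 t=7s: ALLOW
  req#5 t=8s: ALLOW
  req#6 t=8s: ALLOW
  req#7 t=10s: DENY
  req#8 t=10s: DENY
  req#9 t=11s: DENY
  req#10 t=11s: DENY
  req#11 t=14s: DENY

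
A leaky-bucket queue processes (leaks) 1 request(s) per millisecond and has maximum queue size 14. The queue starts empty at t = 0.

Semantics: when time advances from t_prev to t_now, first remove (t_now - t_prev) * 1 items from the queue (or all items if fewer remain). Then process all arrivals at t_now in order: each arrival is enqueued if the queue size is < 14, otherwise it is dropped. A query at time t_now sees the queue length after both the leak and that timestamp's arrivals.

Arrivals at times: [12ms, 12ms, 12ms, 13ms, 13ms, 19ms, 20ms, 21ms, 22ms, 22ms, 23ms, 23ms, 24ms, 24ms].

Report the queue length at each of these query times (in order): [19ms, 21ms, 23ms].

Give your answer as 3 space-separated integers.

Answer: 1 1 3

Derivation:
Queue lengths at query times:
  query t=19ms: backlog = 1
  query t=21ms: backlog = 1
  query t=23ms: backlog = 3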